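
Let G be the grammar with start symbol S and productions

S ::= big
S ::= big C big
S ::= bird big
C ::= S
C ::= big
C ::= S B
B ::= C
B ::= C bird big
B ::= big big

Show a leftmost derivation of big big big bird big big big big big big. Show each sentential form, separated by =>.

S => big C big => big S big => big big C big big => big big S B big big => big big big C big B big big => big big big S big B big big => big big big bird big big B big big => big big big bird big big big big big big

S => big C big   [S ::= big C big]
big C big => big S big   [C ::= S]
big S big => big big C big big   [S ::= big C big]
big big C big big => big big S B big big   [C ::= S B]
big big S B big big => big big big C big B big big   [S ::= big C big]
big big big C big B big big => big big big S big B big big   [C ::= S]
big big big S big B big big => big big big bird big big B big big   [S ::= bird big]
big big big bird big big B big big => big big big bird big big big big big big   [B ::= big big]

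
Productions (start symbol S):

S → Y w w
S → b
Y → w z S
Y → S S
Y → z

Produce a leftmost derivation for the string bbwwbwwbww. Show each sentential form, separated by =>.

S => Yww => SSww => YwwSww => SSwwSww => YwwSwwSww => SSwwSwwSww => bSwwSwwSww => bbwwSwwSww => bbwwbwwSww => bbwwbwwbww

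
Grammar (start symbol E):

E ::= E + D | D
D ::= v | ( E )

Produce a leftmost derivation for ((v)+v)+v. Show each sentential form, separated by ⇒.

E ⇒ E+D ⇒ D+D ⇒ (E)+D ⇒ (E+D)+D ⇒ (D+D)+D ⇒ ((E)+D)+D ⇒ ((D)+D)+D ⇒ ((v)+D)+D ⇒ ((v)+v)+D ⇒ ((v)+v)+v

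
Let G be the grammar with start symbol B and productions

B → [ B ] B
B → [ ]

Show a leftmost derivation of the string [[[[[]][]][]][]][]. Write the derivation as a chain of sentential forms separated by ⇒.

B⇒[B]B⇒[[B]B]B⇒[[[B]B]B]B⇒[[[[B]B]B]B]B⇒[[[[[]]B]B]B]B⇒[[[[[]][]]B]B]B⇒[[[[[]][]][]]B]B⇒[[[[[]][]][]][]]B⇒[[[[[]][]][]][]][]

B ⇒ [B]B   [B → [ B ] B]
[B]B ⇒ [[B]B]B   [B → [ B ] B]
[[B]B]B ⇒ [[[B]B]B]B   [B → [ B ] B]
[[[B]B]B]B ⇒ [[[[B]B]B]B]B   [B → [ B ] B]
[[[[B]B]B]B]B ⇒ [[[[[]]B]B]B]B   [B → [ ]]
[[[[[]]B]B]B]B ⇒ [[[[[]][]]B]B]B   [B → [ ]]
[[[[[]][]]B]B]B ⇒ [[[[[]][]][]]B]B   [B → [ ]]
[[[[[]][]][]]B]B ⇒ [[[[[]][]][]][]]B   [B → [ ]]
[[[[[]][]][]][]]B ⇒ [[[[[]][]][]][]][]   [B → [ ]]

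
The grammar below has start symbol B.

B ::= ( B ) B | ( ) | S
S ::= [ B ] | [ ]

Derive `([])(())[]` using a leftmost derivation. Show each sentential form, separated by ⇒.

B⇒(B)B⇒(S)B⇒([])B⇒([])(B)B⇒([])(())B⇒([])(())S⇒([])(())[]

B ⇒ (B)B   [B ::= ( B ) B]
(B)B ⇒ (S)B   [B ::= S]
(S)B ⇒ ([])B   [S ::= [ ]]
([])B ⇒ ([])(B)B   [B ::= ( B ) B]
([])(B)B ⇒ ([])(())B   [B ::= ( )]
([])(())B ⇒ ([])(())S   [B ::= S]
([])(())S ⇒ ([])(())[]   [S ::= [ ]]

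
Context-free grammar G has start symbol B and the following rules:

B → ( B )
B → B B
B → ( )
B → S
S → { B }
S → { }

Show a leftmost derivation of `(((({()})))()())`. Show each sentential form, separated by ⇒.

B ⇒ (B) ⇒ (BB) ⇒ ((B)B) ⇒ (((B))B) ⇒ ((((B)))B) ⇒ ((((S)))B) ⇒ (((({B})))B) ⇒ (((({()})))B) ⇒ (((({()})))BB) ⇒ (((({()})))()B) ⇒ (((({()})))()())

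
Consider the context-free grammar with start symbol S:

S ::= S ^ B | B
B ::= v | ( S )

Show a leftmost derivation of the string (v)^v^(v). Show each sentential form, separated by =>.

S => S^B => S^B^B => B^B^B => (S)^B^B => (B)^B^B => (v)^B^B => (v)^v^B => (v)^v^(S) => (v)^v^(B) => (v)^v^(v)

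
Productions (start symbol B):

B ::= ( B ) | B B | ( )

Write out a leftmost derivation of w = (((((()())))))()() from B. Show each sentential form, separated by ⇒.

B ⇒ BB   [B ::= B B]
BB ⇒ BBB   [B ::= B B]
BBB ⇒ (B)BB   [B ::= ( B )]
(B)BB ⇒ ((B))BB   [B ::= ( B )]
((B))BB ⇒ (((B)))BB   [B ::= ( B )]
(((B)))BB ⇒ ((((B))))BB   [B ::= ( B )]
((((B))))BB ⇒ (((((B)))))BB   [B ::= ( B )]
(((((B)))))BB ⇒ (((((BB)))))BB   [B ::= B B]
(((((BB)))))BB ⇒ (((((()B)))))BB   [B ::= ( )]
(((((()B)))))BB ⇒ (((((()())))))BB   [B ::= ( )]
(((((()())))))BB ⇒ (((((()())))))()B   [B ::= ( )]
(((((()())))))()B ⇒ (((((()())))))()()   [B ::= ( )]

B ⇒ BB ⇒ BBB ⇒ (B)BB ⇒ ((B))BB ⇒ (((B)))BB ⇒ ((((B))))BB ⇒ (((((B)))))BB ⇒ (((((BB)))))BB ⇒ (((((()B)))))BB ⇒ (((((()())))))BB ⇒ (((((()())))))()B ⇒ (((((()())))))()()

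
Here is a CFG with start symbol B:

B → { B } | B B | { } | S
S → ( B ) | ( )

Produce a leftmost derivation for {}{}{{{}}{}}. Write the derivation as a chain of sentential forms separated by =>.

B => BB   [B → B B]
BB => BBB   [B → B B]
BBB => {}BB   [B → { }]
{}BB => {}{}B   [B → { }]
{}{}B => {}{}{B}   [B → { B }]
{}{}{B} => {}{}{BB}   [B → B B]
{}{}{BB} => {}{}{{B}B}   [B → { B }]
{}{}{{B}B} => {}{}{{{}}B}   [B → { }]
{}{}{{{}}B} => {}{}{{{}}{}}   [B → { }]

B=>BB=>BBB=>{}BB=>{}{}B=>{}{}{B}=>{}{}{BB}=>{}{}{{B}B}=>{}{}{{{}}B}=>{}{}{{{}}{}}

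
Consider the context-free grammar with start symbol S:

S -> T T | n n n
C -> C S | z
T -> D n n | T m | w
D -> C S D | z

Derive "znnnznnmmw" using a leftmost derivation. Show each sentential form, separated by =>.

S => TT => TmT => TmmT => DnnmmT => CSDnnmmT => zSDnnmmT => znnnDnnmmT => znnnznnmmT => znnnznnmmw

S => TT   [S -> T T]
TT => TmT   [T -> T m]
TmT => TmmT   [T -> T m]
TmmT => DnnmmT   [T -> D n n]
DnnmmT => CSDnnmmT   [D -> C S D]
CSDnnmmT => zSDnnmmT   [C -> z]
zSDnnmmT => znnnDnnmmT   [S -> n n n]
znnnDnnmmT => znnnznnmmT   [D -> z]
znnnznnmmT => znnnznnmmw   [T -> w]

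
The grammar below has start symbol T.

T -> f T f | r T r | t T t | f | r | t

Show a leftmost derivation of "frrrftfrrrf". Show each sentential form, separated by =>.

T => fTf   [T -> f T f]
fTf => frTrf   [T -> r T r]
frTrf => frrTrrf   [T -> r T r]
frrTrrf => frrrTrrrf   [T -> r T r]
frrrTrrrf => frrrfTfrrrf   [T -> f T f]
frrrfTfrrrf => frrrftfrrrf   [T -> t]

T => fTf => frTrf => frrTrrf => frrrTrrrf => frrrfTfrrrf => frrrftfrrrf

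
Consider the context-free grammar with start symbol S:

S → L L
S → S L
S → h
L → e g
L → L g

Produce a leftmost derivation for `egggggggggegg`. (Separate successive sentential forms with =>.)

S => LL   [S → L L]
LL => LgL   [L → L g]
LgL => LggL   [L → L g]
LggL => LgggL   [L → L g]
LgggL => LggggL   [L → L g]
LggggL => LgggggL   [L → L g]
LgggggL => LggggggL   [L → L g]
LggggggL => LgggggggL   [L → L g]
LgggggggL => LggggggggL   [L → L g]
LggggggggL => egggggggggL   [L → e g]
egggggggggL => egggggggggLg   [L → L g]
egggggggggLg => egggggggggegg   [L → e g]

S=>LL=>LgL=>LggL=>LgggL=>LggggL=>LgggggL=>LggggggL=>LgggggggL=>LggggggggL=>egggggggggL=>egggggggggLg=>egggggggggegg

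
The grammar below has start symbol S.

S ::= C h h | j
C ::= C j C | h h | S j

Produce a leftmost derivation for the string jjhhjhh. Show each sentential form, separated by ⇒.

S ⇒ Chh   [S ::= C h h]
Chh ⇒ Sjhh   [C ::= S j]
Sjhh ⇒ Chhjhh   [S ::= C h h]
Chhjhh ⇒ Sjhhjhh   [C ::= S j]
Sjhhjhh ⇒ jjhhjhh   [S ::= j]

S ⇒ Chh ⇒ Sjhh ⇒ Chhjhh ⇒ Sjhhjhh ⇒ jjhhjhh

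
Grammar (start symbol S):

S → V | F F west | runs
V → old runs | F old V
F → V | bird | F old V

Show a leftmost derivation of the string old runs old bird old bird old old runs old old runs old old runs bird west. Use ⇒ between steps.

S ⇒ F F west ⇒ F old V F west ⇒ V old V F west ⇒ old runs old V F west ⇒ old runs old F old V F west ⇒ old runs old F old V old V F west ⇒ old runs old F old V old V old V F west ⇒ old runs old bird old V old V old V F west ⇒ old runs old bird old F old V old V old V F west ⇒ old runs old bird old bird old V old V old V F west ⇒ old runs old bird old bird old old runs old V old V F west ⇒ old runs old bird old bird old old runs old old runs old V F west ⇒ old runs old bird old bird old old runs old old runs old old runs F west ⇒ old runs old bird old bird old old runs old old runs old old runs bird west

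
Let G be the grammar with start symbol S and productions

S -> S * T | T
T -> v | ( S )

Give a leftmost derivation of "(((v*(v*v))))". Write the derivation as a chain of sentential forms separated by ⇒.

S⇒T⇒(S)⇒(T)⇒((S))⇒((T))⇒(((S)))⇒(((S*T)))⇒(((T*T)))⇒(((v*T)))⇒(((v*(S))))⇒(((v*(S*T))))⇒(((v*(T*T))))⇒(((v*(v*T))))⇒(((v*(v*v))))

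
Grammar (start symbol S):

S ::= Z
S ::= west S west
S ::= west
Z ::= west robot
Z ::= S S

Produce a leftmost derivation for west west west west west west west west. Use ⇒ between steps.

S ⇒ Z ⇒ S S ⇒ west S west S ⇒ west west S west west S ⇒ west west west west west S ⇒ west west west west west west S west ⇒ west west west west west west west west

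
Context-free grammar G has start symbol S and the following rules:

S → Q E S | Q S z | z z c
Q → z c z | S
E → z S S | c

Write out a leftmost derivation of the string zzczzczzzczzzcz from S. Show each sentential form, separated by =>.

S=>QSz=>SSz=>QSzSz=>SSzSz=>QSzSzSz=>SSzSzSz=>zzcSzSzSz=>zzczzczSzSz=>zzczzczzzczSz=>zzczzczzzczzzcz

S => QSz   [S → Q S z]
QSz => SSz   [Q → S]
SSz => QSzSz   [S → Q S z]
QSzSz => SSzSz   [Q → S]
SSzSz => QSzSzSz   [S → Q S z]
QSzSzSz => SSzSzSz   [Q → S]
SSzSzSz => zzcSzSzSz   [S → z z c]
zzcSzSzSz => zzczzczSzSz   [S → z z c]
zzczzczSzSz => zzczzczzzczSz   [S → z z c]
zzczzczzzczSz => zzczzczzzczzzcz   [S → z z c]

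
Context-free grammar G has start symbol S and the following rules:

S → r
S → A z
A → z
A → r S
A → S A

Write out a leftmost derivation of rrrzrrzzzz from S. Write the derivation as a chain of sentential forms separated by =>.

S=>Az=>rSz=>rAzz=>rSAzz=>rAzAzz=>rrSzAzz=>rrrzAzz=>rrrzSAzz=>rrrzAzAzz=>rrrzrSzAzz=>rrrzrrzAzz=>rrrzrrzzzz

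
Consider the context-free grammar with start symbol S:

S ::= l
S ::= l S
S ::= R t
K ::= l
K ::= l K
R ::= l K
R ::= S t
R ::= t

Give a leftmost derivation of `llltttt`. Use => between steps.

S => lS => lRt => lStt => llStt => llRttt => llStttt => llltttt

S => lS   [S ::= l S]
lS => lRt   [S ::= R t]
lRt => lStt   [R ::= S t]
lStt => llStt   [S ::= l S]
llStt => llRttt   [S ::= R t]
llRttt => llStttt   [R ::= S t]
llStttt => llltttt   [S ::= l]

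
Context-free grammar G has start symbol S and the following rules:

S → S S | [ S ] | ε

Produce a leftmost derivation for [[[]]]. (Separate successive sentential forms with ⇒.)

S⇒SS⇒SSS⇒SSSS⇒[S]SSS⇒[[S]]SSS⇒[[SS]]SSS⇒[[[S]S]]SSS⇒[[[]S]]SSS⇒[[[]]]SSS⇒[[[]]]SS⇒[[[]]]S⇒[[[]]]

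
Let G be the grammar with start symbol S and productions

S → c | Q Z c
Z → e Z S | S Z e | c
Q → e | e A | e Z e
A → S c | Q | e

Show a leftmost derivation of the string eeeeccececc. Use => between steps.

S => QZc => eAZc => eQZc => eeAZc => eeQZc => eeeZeZc => eeeeZSeZc => eeeeSZeSeZc => eeeecZeSeZc => eeeecceSeZc => eeeecceceZc => eeeeccececc

S => QZc   [S → Q Z c]
QZc => eAZc   [Q → e A]
eAZc => eQZc   [A → Q]
eQZc => eeAZc   [Q → e A]
eeAZc => eeQZc   [A → Q]
eeQZc => eeeZeZc   [Q → e Z e]
eeeZeZc => eeeeZSeZc   [Z → e Z S]
eeeeZSeZc => eeeeSZeSeZc   [Z → S Z e]
eeeeSZeSeZc => eeeecZeSeZc   [S → c]
eeeecZeSeZc => eeeecceSeZc   [Z → c]
eeeecceSeZc => eeeecceceZc   [S → c]
eeeecceceZc => eeeeccececc   [Z → c]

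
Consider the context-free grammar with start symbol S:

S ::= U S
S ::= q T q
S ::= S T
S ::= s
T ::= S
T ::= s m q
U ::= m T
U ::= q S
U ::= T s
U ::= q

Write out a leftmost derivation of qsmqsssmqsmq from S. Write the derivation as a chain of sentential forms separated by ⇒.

S ⇒ US   [S ::= U S]
US ⇒ qS   [U ::= q]
qS ⇒ qST   [S ::= S T]
qST ⇒ qUST   [S ::= U S]
qUST ⇒ qTsST   [U ::= T s]
qTsST ⇒ qsmqsST   [T ::= s m q]
qsmqsST ⇒ qsmqsSTT   [S ::= S T]
qsmqsSTT ⇒ qsmqssTT   [S ::= s]
qsmqssTT ⇒ qsmqsssmqT   [T ::= s m q]
qsmqsssmqT ⇒ qsmqsssmqsmq   [T ::= s m q]

S ⇒ US ⇒ qS ⇒ qST ⇒ qUST ⇒ qTsST ⇒ qsmqsST ⇒ qsmqsSTT ⇒ qsmqssTT ⇒ qsmqsssmqT ⇒ qsmqsssmqsmq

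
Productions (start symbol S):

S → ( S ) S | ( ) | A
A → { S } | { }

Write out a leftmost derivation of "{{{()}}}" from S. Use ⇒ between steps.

S ⇒ A   [S → A]
A ⇒ {S}   [A → { S }]
{S} ⇒ {A}   [S → A]
{A} ⇒ {{S}}   [A → { S }]
{{S}} ⇒ {{A}}   [S → A]
{{A}} ⇒ {{{S}}}   [A → { S }]
{{{S}}} ⇒ {{{()}}}   [S → ( )]

S ⇒ A ⇒ {S} ⇒ {A} ⇒ {{S}} ⇒ {{A}} ⇒ {{{S}}} ⇒ {{{()}}}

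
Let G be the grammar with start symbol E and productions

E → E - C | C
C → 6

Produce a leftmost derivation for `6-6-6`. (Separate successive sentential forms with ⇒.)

E ⇒ E-C ⇒ E-C-C ⇒ C-C-C ⇒ 6-C-C ⇒ 6-6-C ⇒ 6-6-6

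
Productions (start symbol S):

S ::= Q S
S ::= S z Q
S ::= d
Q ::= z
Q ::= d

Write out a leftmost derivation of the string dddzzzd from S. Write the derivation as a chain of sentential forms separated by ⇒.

S ⇒ SzQ   [S ::= S z Q]
SzQ ⇒ SzQzQ   [S ::= S z Q]
SzQzQ ⇒ QSzQzQ   [S ::= Q S]
QSzQzQ ⇒ dSzQzQ   [Q ::= d]
dSzQzQ ⇒ dQSzQzQ   [S ::= Q S]
dQSzQzQ ⇒ ddSzQzQ   [Q ::= d]
ddSzQzQ ⇒ dddzQzQ   [S ::= d]
dddzQzQ ⇒ dddzzzQ   [Q ::= z]
dddzzzQ ⇒ dddzzzd   [Q ::= d]

S ⇒ SzQ ⇒ SzQzQ ⇒ QSzQzQ ⇒ dSzQzQ ⇒ dQSzQzQ ⇒ ddSzQzQ ⇒ dddzQzQ ⇒ dddzzzQ ⇒ dddzzzd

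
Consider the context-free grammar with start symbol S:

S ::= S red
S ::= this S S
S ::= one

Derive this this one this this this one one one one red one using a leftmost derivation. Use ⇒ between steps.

S ⇒ this S S ⇒ this this S S S ⇒ this this one S S ⇒ this this one S red S ⇒ this this one this S S red S ⇒ this this one this this S S S red S ⇒ this this one this this this S S S S red S ⇒ this this one this this this one S S S red S ⇒ this this one this this this one one S S red S ⇒ this this one this this this one one one S red S ⇒ this this one this this this one one one one red S ⇒ this this one this this this one one one one red one

S ⇒ this S S   [S ::= this S S]
this S S ⇒ this this S S S   [S ::= this S S]
this this S S S ⇒ this this one S S   [S ::= one]
this this one S S ⇒ this this one S red S   [S ::= S red]
this this one S red S ⇒ this this one this S S red S   [S ::= this S S]
this this one this S S red S ⇒ this this one this this S S S red S   [S ::= this S S]
this this one this this S S S red S ⇒ this this one this this this S S S S red S   [S ::= this S S]
this this one this this this S S S S red S ⇒ this this one this this this one S S S red S   [S ::= one]
this this one this this this one S S S red S ⇒ this this one this this this one one S S red S   [S ::= one]
this this one this this this one one S S red S ⇒ this this one this this this one one one S red S   [S ::= one]
this this one this this this one one one S red S ⇒ this this one this this this one one one one red S   [S ::= one]
this this one this this this one one one one red S ⇒ this this one this this this one one one one red one   [S ::= one]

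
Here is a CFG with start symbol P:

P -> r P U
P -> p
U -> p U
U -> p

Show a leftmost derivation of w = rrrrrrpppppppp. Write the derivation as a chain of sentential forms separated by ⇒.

P ⇒ rPU   [P -> r P U]
rPU ⇒ rrPUU   [P -> r P U]
rrPUU ⇒ rrrPUUU   [P -> r P U]
rrrPUUU ⇒ rrrrPUUUU   [P -> r P U]
rrrrPUUUU ⇒ rrrrrPUUUUU   [P -> r P U]
rrrrrPUUUUU ⇒ rrrrrrPUUUUUU   [P -> r P U]
rrrrrrPUUUUUU ⇒ rrrrrrpUUUUUU   [P -> p]
rrrrrrpUUUUUU ⇒ rrrrrrppUUUUU   [U -> p]
rrrrrrppUUUUU ⇒ rrrrrrpppUUUUU   [U -> p U]
rrrrrrpppUUUUU ⇒ rrrrrrppppUUUU   [U -> p]
rrrrrrppppUUUU ⇒ rrrrrrpppppUUU   [U -> p]
rrrrrrpppppUUU ⇒ rrrrrrppppppUU   [U -> p]
rrrrrrppppppUU ⇒ rrrrrrpppppppU   [U -> p]
rrrrrrpppppppU ⇒ rrrrrrpppppppp   [U -> p]

P⇒rPU⇒rrPUU⇒rrrPUUU⇒rrrrPUUUU⇒rrrrrPUUUUU⇒rrrrrrPUUUUUU⇒rrrrrrpUUUUUU⇒rrrrrrppUUUUU⇒rrrrrrpppUUUUU⇒rrrrrrppppUUUU⇒rrrrrrpppppUUU⇒rrrrrrppppppUU⇒rrrrrrpppppppU⇒rrrrrrpppppppp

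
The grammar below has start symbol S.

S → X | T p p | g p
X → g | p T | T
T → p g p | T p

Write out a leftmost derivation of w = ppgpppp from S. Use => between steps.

S => X => pT => pTp => pTpp => pTppp => ppgpppp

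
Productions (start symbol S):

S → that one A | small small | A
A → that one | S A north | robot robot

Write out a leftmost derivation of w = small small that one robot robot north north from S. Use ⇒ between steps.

S ⇒ A ⇒ S A north ⇒ small small A north ⇒ small small S A north north ⇒ small small A A north north ⇒ small small that one A north north ⇒ small small that one robot robot north north

S ⇒ A   [S → A]
A ⇒ S A north   [A → S A north]
S A north ⇒ small small A north   [S → small small]
small small A north ⇒ small small S A north north   [A → S A north]
small small S A north north ⇒ small small A A north north   [S → A]
small small A A north north ⇒ small small that one A north north   [A → that one]
small small that one A north north ⇒ small small that one robot robot north north   [A → robot robot]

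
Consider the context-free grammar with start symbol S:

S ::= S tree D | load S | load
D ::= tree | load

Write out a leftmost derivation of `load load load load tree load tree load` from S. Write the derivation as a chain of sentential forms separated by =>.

S => load S => load load S => load load load S => load load load S tree D => load load load S tree D tree D => load load load load tree D tree D => load load load load tree load tree D => load load load load tree load tree load

S => load S   [S ::= load S]
load S => load load S   [S ::= load S]
load load S => load load load S   [S ::= load S]
load load load S => load load load S tree D   [S ::= S tree D]
load load load S tree D => load load load S tree D tree D   [S ::= S tree D]
load load load S tree D tree D => load load load load tree D tree D   [S ::= load]
load load load load tree D tree D => load load load load tree load tree D   [D ::= load]
load load load load tree load tree D => load load load load tree load tree load   [D ::= load]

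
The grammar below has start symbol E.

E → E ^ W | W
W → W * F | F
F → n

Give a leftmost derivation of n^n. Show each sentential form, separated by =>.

E => E^W   [E → E ^ W]
E^W => W^W   [E → W]
W^W => F^W   [W → F]
F^W => n^W   [F → n]
n^W => n^F   [W → F]
n^F => n^n   [F → n]

E=>E^W=>W^W=>F^W=>n^W=>n^F=>n^n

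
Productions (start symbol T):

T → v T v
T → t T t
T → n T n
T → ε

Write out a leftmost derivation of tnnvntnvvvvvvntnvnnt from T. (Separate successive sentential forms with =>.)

T => tTt   [T → t T t]
tTt => tnTnt   [T → n T n]
tnTnt => tnnTnnt   [T → n T n]
tnnTnnt => tnnvTvnnt   [T → v T v]
tnnvTvnnt => tnnvnTnvnnt   [T → n T n]
tnnvnTnvnnt => tnnvntTtnvnnt   [T → t T t]
tnnvntTtnvnnt => tnnvntnTntnvnnt   [T → n T n]
tnnvntnTntnvnnt => tnnvntnvTvntnvnnt   [T → v T v]
tnnvntnvTvntnvnnt => tnnvntnvvTvvntnvnnt   [T → v T v]
tnnvntnvvTvvntnvnnt => tnnvntnvvvTvvvntnvnnt   [T → v T v]
tnnvntnvvvTvvvntnvnnt => tnnvntnvvvvvvntnvnnt   [T → ε]

T => tTt => tnTnt => tnnTnnt => tnnvTvnnt => tnnvnTnvnnt => tnnvntTtnvnnt => tnnvntnTntnvnnt => tnnvntnvTvntnvnnt => tnnvntnvvTvvntnvnnt => tnnvntnvvvTvvvntnvnnt => tnnvntnvvvvvvntnvnnt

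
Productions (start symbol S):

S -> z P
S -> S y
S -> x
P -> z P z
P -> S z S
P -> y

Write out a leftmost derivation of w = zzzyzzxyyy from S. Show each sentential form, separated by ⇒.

S ⇒ Sy ⇒ Syy ⇒ Syyy ⇒ zPyyy ⇒ zSzSyyy ⇒ zzPzSyyy ⇒ zzzPzzSyyy ⇒ zzzyzzSyyy ⇒ zzzyzzxyyy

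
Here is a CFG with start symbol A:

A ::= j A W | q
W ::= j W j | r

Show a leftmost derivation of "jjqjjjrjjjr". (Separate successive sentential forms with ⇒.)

A ⇒ jAW   [A ::= j A W]
jAW ⇒ jjAWW   [A ::= j A W]
jjAWW ⇒ jjqWW   [A ::= q]
jjqWW ⇒ jjqjWjW   [W ::= j W j]
jjqjWjW ⇒ jjqjjWjjW   [W ::= j W j]
jjqjjWjjW ⇒ jjqjjjWjjjW   [W ::= j W j]
jjqjjjWjjjW ⇒ jjqjjjrjjjW   [W ::= r]
jjqjjjrjjjW ⇒ jjqjjjrjjjr   [W ::= r]

A⇒jAW⇒jjAWW⇒jjqWW⇒jjqjWjW⇒jjqjjWjjW⇒jjqjjjWjjjW⇒jjqjjjrjjjW⇒jjqjjjrjjjr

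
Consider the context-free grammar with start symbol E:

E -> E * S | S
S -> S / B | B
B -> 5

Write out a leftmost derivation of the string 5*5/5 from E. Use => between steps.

E => E*S   [E -> E * S]
E*S => S*S   [E -> S]
S*S => B*S   [S -> B]
B*S => 5*S   [B -> 5]
5*S => 5*S/B   [S -> S / B]
5*S/B => 5*B/B   [S -> B]
5*B/B => 5*5/B   [B -> 5]
5*5/B => 5*5/5   [B -> 5]

E => E*S => S*S => B*S => 5*S => 5*S/B => 5*B/B => 5*5/B => 5*5/5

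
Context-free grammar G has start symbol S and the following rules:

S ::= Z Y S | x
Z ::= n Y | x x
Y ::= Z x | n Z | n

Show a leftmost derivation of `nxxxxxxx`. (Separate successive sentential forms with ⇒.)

S ⇒ ZYS   [S ::= Z Y S]
ZYS ⇒ nYYS   [Z ::= n Y]
nYYS ⇒ nZxYS   [Y ::= Z x]
nZxYS ⇒ nxxxYS   [Z ::= x x]
nxxxYS ⇒ nxxxZxS   [Y ::= Z x]
nxxxZxS ⇒ nxxxxxxS   [Z ::= x x]
nxxxxxxS ⇒ nxxxxxxx   [S ::= x]

S⇒ZYS⇒nYYS⇒nZxYS⇒nxxxYS⇒nxxxZxS⇒nxxxxxxS⇒nxxxxxxx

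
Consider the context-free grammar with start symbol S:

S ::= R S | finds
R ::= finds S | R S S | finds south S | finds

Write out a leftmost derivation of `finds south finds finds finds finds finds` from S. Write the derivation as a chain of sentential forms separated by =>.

S => R S => R S S S => finds south S S S S => finds south finds S S S => finds south finds R S S S => finds south finds finds S S S => finds south finds finds finds S S => finds south finds finds finds finds S => finds south finds finds finds finds finds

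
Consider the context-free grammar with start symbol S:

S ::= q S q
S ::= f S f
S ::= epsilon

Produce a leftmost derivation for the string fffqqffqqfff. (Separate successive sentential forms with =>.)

S => fSf => ffSff => fffSfff => fffqSqfff => fffqqSqqfff => fffqqfSfqqfff => fffqqffqqfff

S => fSf   [S ::= f S f]
fSf => ffSff   [S ::= f S f]
ffSff => fffSfff   [S ::= f S f]
fffSfff => fffqSqfff   [S ::= q S q]
fffqSqfff => fffqqSqqfff   [S ::= q S q]
fffqqSqqfff => fffqqfSfqqfff   [S ::= f S f]
fffqqfSfqqfff => fffqqffqqfff   [S ::= epsilon]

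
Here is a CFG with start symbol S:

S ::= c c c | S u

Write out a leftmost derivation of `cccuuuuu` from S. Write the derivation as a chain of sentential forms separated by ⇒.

S ⇒ Su ⇒ Suu ⇒ Suuu ⇒ Suuuu ⇒ Suuuuu ⇒ cccuuuuu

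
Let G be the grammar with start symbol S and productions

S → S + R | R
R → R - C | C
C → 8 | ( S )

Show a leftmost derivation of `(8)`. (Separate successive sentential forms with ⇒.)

S ⇒ R   [S → R]
R ⇒ C   [R → C]
C ⇒ (S)   [C → ( S )]
(S) ⇒ (R)   [S → R]
(R) ⇒ (C)   [R → C]
(C) ⇒ (8)   [C → 8]

S⇒R⇒C⇒(S)⇒(R)⇒(C)⇒(8)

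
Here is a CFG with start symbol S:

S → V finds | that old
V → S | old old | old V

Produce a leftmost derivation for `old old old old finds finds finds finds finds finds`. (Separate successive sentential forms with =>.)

S => V finds => S finds => V finds finds => S finds finds => V finds finds finds => old V finds finds finds => old S finds finds finds => old V finds finds finds finds => old S finds finds finds finds => old V finds finds finds finds finds => old old V finds finds finds finds finds => old old S finds finds finds finds finds => old old V finds finds finds finds finds finds => old old old old finds finds finds finds finds finds

S => V finds   [S → V finds]
V finds => S finds   [V → S]
S finds => V finds finds   [S → V finds]
V finds finds => S finds finds   [V → S]
S finds finds => V finds finds finds   [S → V finds]
V finds finds finds => old V finds finds finds   [V → old V]
old V finds finds finds => old S finds finds finds   [V → S]
old S finds finds finds => old V finds finds finds finds   [S → V finds]
old V finds finds finds finds => old S finds finds finds finds   [V → S]
old S finds finds finds finds => old V finds finds finds finds finds   [S → V finds]
old V finds finds finds finds finds => old old V finds finds finds finds finds   [V → old V]
old old V finds finds finds finds finds => old old S finds finds finds finds finds   [V → S]
old old S finds finds finds finds finds => old old V finds finds finds finds finds finds   [S → V finds]
old old V finds finds finds finds finds finds => old old old old finds finds finds finds finds finds   [V → old old]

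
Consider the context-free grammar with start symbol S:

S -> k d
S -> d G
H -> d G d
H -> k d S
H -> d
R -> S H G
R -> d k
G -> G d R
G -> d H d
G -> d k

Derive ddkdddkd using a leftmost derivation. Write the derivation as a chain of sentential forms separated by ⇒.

S⇒dG⇒ddHd⇒ddkdSd⇒ddkddGd⇒ddkdddkd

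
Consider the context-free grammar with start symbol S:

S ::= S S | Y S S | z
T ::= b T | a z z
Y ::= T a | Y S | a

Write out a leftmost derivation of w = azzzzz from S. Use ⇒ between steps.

S ⇒ YSS   [S ::= Y S S]
YSS ⇒ YSSS   [Y ::= Y S]
YSSS ⇒ YSSSS   [Y ::= Y S]
YSSSS ⇒ YSSSSS   [Y ::= Y S]
YSSSSS ⇒ aSSSSS   [Y ::= a]
aSSSSS ⇒ azSSSS   [S ::= z]
azSSSS ⇒ azzSSS   [S ::= z]
azzSSS ⇒ azzzSS   [S ::= z]
azzzSS ⇒ azzzzS   [S ::= z]
azzzzS ⇒ azzzzz   [S ::= z]

S ⇒ YSS ⇒ YSSS ⇒ YSSSS ⇒ YSSSSS ⇒ aSSSSS ⇒ azSSSS ⇒ azzSSS ⇒ azzzSS ⇒ azzzzS ⇒ azzzzz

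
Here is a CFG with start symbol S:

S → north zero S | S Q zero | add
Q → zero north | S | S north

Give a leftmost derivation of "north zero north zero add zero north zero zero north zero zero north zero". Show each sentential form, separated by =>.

S => north zero S => north zero S Q zero => north zero north zero S Q zero => north zero north zero S Q zero Q zero => north zero north zero S Q zero Q zero Q zero => north zero north zero add Q zero Q zero Q zero => north zero north zero add zero north zero Q zero Q zero => north zero north zero add zero north zero zero north zero Q zero => north zero north zero add zero north zero zero north zero zero north zero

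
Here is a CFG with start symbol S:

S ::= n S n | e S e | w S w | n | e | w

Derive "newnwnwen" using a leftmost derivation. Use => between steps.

S => nSn => neSen => newSwen => newnSnwen => newnwnwen

S => nSn   [S ::= n S n]
nSn => neSen   [S ::= e S e]
neSen => newSwen   [S ::= w S w]
newSwen => newnSnwen   [S ::= n S n]
newnSnwen => newnwnwen   [S ::= w]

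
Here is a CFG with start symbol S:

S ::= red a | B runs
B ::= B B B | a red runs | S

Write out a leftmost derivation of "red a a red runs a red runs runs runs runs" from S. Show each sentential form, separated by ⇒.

S ⇒ B runs   [S ::= B runs]
B runs ⇒ S runs   [B ::= S]
S runs ⇒ B runs runs   [S ::= B runs]
B runs runs ⇒ S runs runs   [B ::= S]
S runs runs ⇒ B runs runs runs   [S ::= B runs]
B runs runs runs ⇒ B B B runs runs runs   [B ::= B B B]
B B B runs runs runs ⇒ S B B runs runs runs   [B ::= S]
S B B runs runs runs ⇒ red a B B runs runs runs   [S ::= red a]
red a B B runs runs runs ⇒ red a a red runs B runs runs runs   [B ::= a red runs]
red a a red runs B runs runs runs ⇒ red a a red runs a red runs runs runs runs   [B ::= a red runs]

S ⇒ B runs ⇒ S runs ⇒ B runs runs ⇒ S runs runs ⇒ B runs runs runs ⇒ B B B runs runs runs ⇒ S B B runs runs runs ⇒ red a B B runs runs runs ⇒ red a a red runs B runs runs runs ⇒ red a a red runs a red runs runs runs runs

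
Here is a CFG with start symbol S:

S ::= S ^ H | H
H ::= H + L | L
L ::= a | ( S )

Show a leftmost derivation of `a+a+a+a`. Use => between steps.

S => H   [S ::= H]
H => H+L   [H ::= H + L]
H+L => H+L+L   [H ::= H + L]
H+L+L => H+L+L+L   [H ::= H + L]
H+L+L+L => L+L+L+L   [H ::= L]
L+L+L+L => a+L+L+L   [L ::= a]
a+L+L+L => a+a+L+L   [L ::= a]
a+a+L+L => a+a+a+L   [L ::= a]
a+a+a+L => a+a+a+a   [L ::= a]

S => H => H+L => H+L+L => H+L+L+L => L+L+L+L => a+L+L+L => a+a+L+L => a+a+a+L => a+a+a+a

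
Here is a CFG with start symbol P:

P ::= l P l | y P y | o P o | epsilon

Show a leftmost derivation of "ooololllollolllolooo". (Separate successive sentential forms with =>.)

P=>oPo=>ooPoo=>oooPooo=>ooolPlooo=>oooloPolooo=>ooololPlolooo=>ooolollPllolooo=>ooololllPlllolooo=>ooolollloPolllolooo=>ooololllolPlolllolooo=>ooololllollolllolooo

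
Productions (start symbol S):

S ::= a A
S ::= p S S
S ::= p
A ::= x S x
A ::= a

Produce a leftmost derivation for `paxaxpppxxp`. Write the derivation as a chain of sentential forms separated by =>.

S=>pSS=>paAS=>paxSxS=>paxaAxS=>paxaxSxxS=>paxaxpSSxxS=>paxaxppSxxS=>paxaxpppxxS=>paxaxpppxxp

S => pSS   [S ::= p S S]
pSS => paAS   [S ::= a A]
paAS => paxSxS   [A ::= x S x]
paxSxS => paxaAxS   [S ::= a A]
paxaAxS => paxaxSxxS   [A ::= x S x]
paxaxSxxS => paxaxpSSxxS   [S ::= p S S]
paxaxpSSxxS => paxaxppSxxS   [S ::= p]
paxaxppSxxS => paxaxpppxxS   [S ::= p]
paxaxpppxxS => paxaxpppxxp   [S ::= p]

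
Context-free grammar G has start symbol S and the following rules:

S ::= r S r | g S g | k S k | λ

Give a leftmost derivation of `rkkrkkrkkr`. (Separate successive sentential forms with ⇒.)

S ⇒ rSr ⇒ rkSkr ⇒ rkkSkkr ⇒ rkkrSrkkr ⇒ rkkrkSkrkkr ⇒ rkkrkkrkkr

S ⇒ rSr   [S ::= r S r]
rSr ⇒ rkSkr   [S ::= k S k]
rkSkr ⇒ rkkSkkr   [S ::= k S k]
rkkSkkr ⇒ rkkrSrkkr   [S ::= r S r]
rkkrSrkkr ⇒ rkkrkSkrkkr   [S ::= k S k]
rkkrkSkrkkr ⇒ rkkrkkrkkr   [S ::= λ]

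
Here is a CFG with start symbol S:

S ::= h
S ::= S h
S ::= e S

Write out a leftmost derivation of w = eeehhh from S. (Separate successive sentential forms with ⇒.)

S ⇒ eS ⇒ eSh ⇒ eeSh ⇒ eeShh ⇒ eeeShh ⇒ eeehhh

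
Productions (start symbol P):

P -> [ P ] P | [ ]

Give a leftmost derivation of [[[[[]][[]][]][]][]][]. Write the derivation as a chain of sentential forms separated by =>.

P => [P]P   [P -> [ P ] P]
[P]P => [[P]P]P   [P -> [ P ] P]
[[P]P]P => [[[P]P]P]P   [P -> [ P ] P]
[[[P]P]P]P => [[[[P]P]P]P]P   [P -> [ P ] P]
[[[[P]P]P]P]P => [[[[[]]P]P]P]P   [P -> [ ]]
[[[[[]]P]P]P]P => [[[[[]][P]P]P]P]P   [P -> [ P ] P]
[[[[[]][P]P]P]P]P => [[[[[]][[]]P]P]P]P   [P -> [ ]]
[[[[[]][[]]P]P]P]P => [[[[[]][[]][]]P]P]P   [P -> [ ]]
[[[[[]][[]][]]P]P]P => [[[[[]][[]][]][]]P]P   [P -> [ ]]
[[[[[]][[]][]][]]P]P => [[[[[]][[]][]][]][]]P   [P -> [ ]]
[[[[[]][[]][]][]][]]P => [[[[[]][[]][]][]][]][]   [P -> [ ]]

P=>[P]P=>[[P]P]P=>[[[P]P]P]P=>[[[[P]P]P]P]P=>[[[[[]]P]P]P]P=>[[[[[]][P]P]P]P]P=>[[[[[]][[]]P]P]P]P=>[[[[[]][[]][]]P]P]P=>[[[[[]][[]][]][]]P]P=>[[[[[]][[]][]][]][]]P=>[[[[[]][[]][]][]][]][]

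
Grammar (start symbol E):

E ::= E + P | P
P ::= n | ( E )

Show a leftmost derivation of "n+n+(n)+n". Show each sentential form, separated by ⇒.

E⇒E+P⇒E+P+P⇒E+P+P+P⇒P+P+P+P⇒n+P+P+P⇒n+n+P+P⇒n+n+(E)+P⇒n+n+(P)+P⇒n+n+(n)+P⇒n+n+(n)+n

E ⇒ E+P   [E ::= E + P]
E+P ⇒ E+P+P   [E ::= E + P]
E+P+P ⇒ E+P+P+P   [E ::= E + P]
E+P+P+P ⇒ P+P+P+P   [E ::= P]
P+P+P+P ⇒ n+P+P+P   [P ::= n]
n+P+P+P ⇒ n+n+P+P   [P ::= n]
n+n+P+P ⇒ n+n+(E)+P   [P ::= ( E )]
n+n+(E)+P ⇒ n+n+(P)+P   [E ::= P]
n+n+(P)+P ⇒ n+n+(n)+P   [P ::= n]
n+n+(n)+P ⇒ n+n+(n)+n   [P ::= n]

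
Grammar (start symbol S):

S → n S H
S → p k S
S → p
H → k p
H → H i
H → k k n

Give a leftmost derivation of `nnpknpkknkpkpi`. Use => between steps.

S => nSH => nnSHH => nnpkSHH => nnpknSHHH => nnpknpHHH => nnpknpkknHH => nnpknpkknkpH => nnpknpkknkpHi => nnpknpkknkpkpi

S => nSH   [S → n S H]
nSH => nnSHH   [S → n S H]
nnSHH => nnpkSHH   [S → p k S]
nnpkSHH => nnpknSHHH   [S → n S H]
nnpknSHHH => nnpknpHHH   [S → p]
nnpknpHHH => nnpknpkknHH   [H → k k n]
nnpknpkknHH => nnpknpkknkpH   [H → k p]
nnpknpkknkpH => nnpknpkknkpHi   [H → H i]
nnpknpkknkpHi => nnpknpkknkpkpi   [H → k p]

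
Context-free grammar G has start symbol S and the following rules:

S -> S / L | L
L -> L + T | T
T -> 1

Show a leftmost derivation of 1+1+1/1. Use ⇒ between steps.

S ⇒ S/L   [S -> S / L]
S/L ⇒ L/L   [S -> L]
L/L ⇒ L+T/L   [L -> L + T]
L+T/L ⇒ L+T+T/L   [L -> L + T]
L+T+T/L ⇒ T+T+T/L   [L -> T]
T+T+T/L ⇒ 1+T+T/L   [T -> 1]
1+T+T/L ⇒ 1+1+T/L   [T -> 1]
1+1+T/L ⇒ 1+1+1/L   [T -> 1]
1+1+1/L ⇒ 1+1+1/T   [L -> T]
1+1+1/T ⇒ 1+1+1/1   [T -> 1]

S ⇒ S/L ⇒ L/L ⇒ L+T/L ⇒ L+T+T/L ⇒ T+T+T/L ⇒ 1+T+T/L ⇒ 1+1+T/L ⇒ 1+1+1/L ⇒ 1+1+1/T ⇒ 1+1+1/1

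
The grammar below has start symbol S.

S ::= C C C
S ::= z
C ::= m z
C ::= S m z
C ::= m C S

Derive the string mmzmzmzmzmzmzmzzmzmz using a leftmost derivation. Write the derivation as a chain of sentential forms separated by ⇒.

S ⇒ CCC ⇒ mCSCC ⇒ mSmzSCC ⇒ mCCCmzSCC ⇒ mSmzCCmzSCC ⇒ mCCCmzCCmzSCC ⇒ mmzCCmzCCmzSCC ⇒ mmzmzCmzCCmzSCC ⇒ mmzmzmzmzCCmzSCC ⇒ mmzmzmzmzmzCmzSCC ⇒ mmzmzmzmzmzmzmzSCC ⇒ mmzmzmzmzmzmzmzzCC ⇒ mmzmzmzmzmzmzmzzmzC ⇒ mmzmzmzmzmzmzmzzmzmz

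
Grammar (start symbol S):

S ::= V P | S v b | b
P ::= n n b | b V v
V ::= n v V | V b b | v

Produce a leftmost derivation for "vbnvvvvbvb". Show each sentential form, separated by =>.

S => Svb   [S ::= S v b]
Svb => Svbvb   [S ::= S v b]
Svbvb => VPvbvb   [S ::= V P]
VPvbvb => vPvbvb   [V ::= v]
vPvbvb => vbVvvbvb   [P ::= b V v]
vbVvvbvb => vbnvVvvbvb   [V ::= n v V]
vbnvVvvbvb => vbnvvvvbvb   [V ::= v]

S=>Svb=>Svbvb=>VPvbvb=>vPvbvb=>vbVvvbvb=>vbnvVvvbvb=>vbnvvvvbvb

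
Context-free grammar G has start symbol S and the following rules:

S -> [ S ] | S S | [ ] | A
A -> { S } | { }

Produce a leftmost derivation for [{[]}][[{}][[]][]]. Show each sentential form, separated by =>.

S => SS   [S -> S S]
SS => [S]S   [S -> [ S ]]
[S]S => [A]S   [S -> A]
[A]S => [{S}]S   [A -> { S }]
[{S}]S => [{[]}]S   [S -> [ ]]
[{[]}]S => [{[]}][S]   [S -> [ S ]]
[{[]}][S] => [{[]}][SS]   [S -> S S]
[{[]}][SS] => [{[]}][SSS]   [S -> S S]
[{[]}][SSS] => [{[]}][[S]SS]   [S -> [ S ]]
[{[]}][[S]SS] => [{[]}][[A]SS]   [S -> A]
[{[]}][[A]SS] => [{[]}][[{}]SS]   [A -> { }]
[{[]}][[{}]SS] => [{[]}][[{}][S]S]   [S -> [ S ]]
[{[]}][[{}][S]S] => [{[]}][[{}][[]]S]   [S -> [ ]]
[{[]}][[{}][[]]S] => [{[]}][[{}][[]][]]   [S -> [ ]]

S => SS => [S]S => [A]S => [{S}]S => [{[]}]S => [{[]}][S] => [{[]}][SS] => [{[]}][SSS] => [{[]}][[S]SS] => [{[]}][[A]SS] => [{[]}][[{}]SS] => [{[]}][[{}][S]S] => [{[]}][[{}][[]]S] => [{[]}][[{}][[]][]]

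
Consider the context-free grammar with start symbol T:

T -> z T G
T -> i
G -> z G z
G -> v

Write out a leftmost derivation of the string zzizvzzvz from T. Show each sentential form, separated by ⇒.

T ⇒ zTG   [T -> z T G]
zTG ⇒ zzTGG   [T -> z T G]
zzTGG ⇒ zziGG   [T -> i]
zziGG ⇒ zzizGzG   [G -> z G z]
zzizGzG ⇒ zzizvzG   [G -> v]
zzizvzG ⇒ zzizvzzGz   [G -> z G z]
zzizvzzGz ⇒ zzizvzzvz   [G -> v]

T ⇒ zTG ⇒ zzTGG ⇒ zziGG ⇒ zzizGzG ⇒ zzizvzG ⇒ zzizvzzGz ⇒ zzizvzzvz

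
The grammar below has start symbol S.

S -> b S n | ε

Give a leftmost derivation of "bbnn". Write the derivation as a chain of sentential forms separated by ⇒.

S ⇒ bSn ⇒ bbSnn ⇒ bbnn

S ⇒ bSn   [S -> b S n]
bSn ⇒ bbSnn   [S -> b S n]
bbSnn ⇒ bbnn   [S -> ε]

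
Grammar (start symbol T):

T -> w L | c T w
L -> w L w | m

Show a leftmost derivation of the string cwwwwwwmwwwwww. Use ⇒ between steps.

T ⇒ cTw   [T -> c T w]
cTw ⇒ cwLw   [T -> w L]
cwLw ⇒ cwwLww   [L -> w L w]
cwwLww ⇒ cwwwLwww   [L -> w L w]
cwwwLwww ⇒ cwwwwLwwww   [L -> w L w]
cwwwwLwwww ⇒ cwwwwwLwwwww   [L -> w L w]
cwwwwwLwwwww ⇒ cwwwwwwLwwwwww   [L -> w L w]
cwwwwwwLwwwwww ⇒ cwwwwwwmwwwwww   [L -> m]

T ⇒ cTw ⇒ cwLw ⇒ cwwLww ⇒ cwwwLwww ⇒ cwwwwLwwww ⇒ cwwwwwLwwwww ⇒ cwwwwwwLwwwwww ⇒ cwwwwwwmwwwwww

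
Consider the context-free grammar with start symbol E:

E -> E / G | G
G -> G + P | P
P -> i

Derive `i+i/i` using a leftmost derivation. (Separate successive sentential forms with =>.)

E=>E/G=>G/G=>G+P/G=>P+P/G=>i+P/G=>i+i/G=>i+i/P=>i+i/i

E => E/G   [E -> E / G]
E/G => G/G   [E -> G]
G/G => G+P/G   [G -> G + P]
G+P/G => P+P/G   [G -> P]
P+P/G => i+P/G   [P -> i]
i+P/G => i+i/G   [P -> i]
i+i/G => i+i/P   [G -> P]
i+i/P => i+i/i   [P -> i]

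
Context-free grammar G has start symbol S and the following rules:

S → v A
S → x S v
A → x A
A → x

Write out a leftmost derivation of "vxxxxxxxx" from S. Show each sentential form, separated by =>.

S => vA   [S → v A]
vA => vxA   [A → x A]
vxA => vxxA   [A → x A]
vxxA => vxxxA   [A → x A]
vxxxA => vxxxxA   [A → x A]
vxxxxA => vxxxxxA   [A → x A]
vxxxxxA => vxxxxxxA   [A → x A]
vxxxxxxA => vxxxxxxxA   [A → x A]
vxxxxxxxA => vxxxxxxxx   [A → x]

S=>vA=>vxA=>vxxA=>vxxxA=>vxxxxA=>vxxxxxA=>vxxxxxxA=>vxxxxxxxA=>vxxxxxxxx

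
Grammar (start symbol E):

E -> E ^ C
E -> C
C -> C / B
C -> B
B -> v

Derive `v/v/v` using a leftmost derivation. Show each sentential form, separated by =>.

E => C   [E -> C]
C => C/B   [C -> C / B]
C/B => C/B/B   [C -> C / B]
C/B/B => B/B/B   [C -> B]
B/B/B => v/B/B   [B -> v]
v/B/B => v/v/B   [B -> v]
v/v/B => v/v/v   [B -> v]

E => C => C/B => C/B/B => B/B/B => v/B/B => v/v/B => v/v/v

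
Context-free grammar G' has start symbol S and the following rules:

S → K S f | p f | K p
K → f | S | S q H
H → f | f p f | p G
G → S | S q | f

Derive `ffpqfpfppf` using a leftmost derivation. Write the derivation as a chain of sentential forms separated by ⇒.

S ⇒ KSf   [S → K S f]
KSf ⇒ fSf   [K → f]
fSf ⇒ fKpf   [S → K p]
fKpf ⇒ fSpf   [K → S]
fSpf ⇒ fKppf   [S → K p]
fKppf ⇒ fSqHppf   [K → S q H]
fSqHppf ⇒ fKpqHppf   [S → K p]
fKpqHppf ⇒ ffpqHppf   [K → f]
ffpqHppf ⇒ ffpqfpfppf   [H → f p f]

S⇒KSf⇒fSf⇒fKpf⇒fSpf⇒fKppf⇒fSqHppf⇒fKpqHppf⇒ffpqHppf⇒ffpqfpfppf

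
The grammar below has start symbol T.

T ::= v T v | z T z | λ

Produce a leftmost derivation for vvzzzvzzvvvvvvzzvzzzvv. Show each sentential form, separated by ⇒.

T ⇒ vTv   [T ::= v T v]
vTv ⇒ vvTvv   [T ::= v T v]
vvTvv ⇒ vvzTzvv   [T ::= z T z]
vvzTzvv ⇒ vvzzTzzvv   [T ::= z T z]
vvzzTzzvv ⇒ vvzzzTzzzvv   [T ::= z T z]
vvzzzTzzzvv ⇒ vvzzzvTvzzzvv   [T ::= v T v]
vvzzzvTvzzzvv ⇒ vvzzzvzTzvzzzvv   [T ::= z T z]
vvzzzvzTzvzzzvv ⇒ vvzzzvzzTzzvzzzvv   [T ::= z T z]
vvzzzvzzTzzvzzzvv ⇒ vvzzzvzzvTvzzvzzzvv   [T ::= v T v]
vvzzzvzzvTvzzvzzzvv ⇒ vvzzzvzzvvTvvzzvzzzvv   [T ::= v T v]
vvzzzvzzvvTvvzzvzzzvv ⇒ vvzzzvzzvvvTvvvzzvzzzvv   [T ::= v T v]
vvzzzvzzvvvTvvvzzvzzzvv ⇒ vvzzzvzzvvvvvvzzvzzzvv   [T ::= λ]

T ⇒ vTv ⇒ vvTvv ⇒ vvzTzvv ⇒ vvzzTzzvv ⇒ vvzzzTzzzvv ⇒ vvzzzvTvzzzvv ⇒ vvzzzvzTzvzzzvv ⇒ vvzzzvzzTzzvzzzvv ⇒ vvzzzvzzvTvzzvzzzvv ⇒ vvzzzvzzvvTvvzzvzzzvv ⇒ vvzzzvzzvvvTvvvzzvzzzvv ⇒ vvzzzvzzvvvvvvzzvzzzvv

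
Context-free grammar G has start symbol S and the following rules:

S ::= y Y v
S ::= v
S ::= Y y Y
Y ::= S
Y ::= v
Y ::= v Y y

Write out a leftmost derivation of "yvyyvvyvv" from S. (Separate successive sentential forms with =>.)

S => yYv   [S ::= y Y v]
yYv => ySv   [Y ::= S]
ySv => yYyYv   [S ::= Y y Y]
yYyYv => ySyYv   [Y ::= S]
ySyYv => yYyYyYv   [S ::= Y y Y]
yYyYyYv => yvyYyYv   [Y ::= v]
yvyYyYv => yvySyYv   [Y ::= S]
yvySyYv => yvyyYvyYv   [S ::= y Y v]
yvyyYvyYv => yvyyvvyYv   [Y ::= v]
yvyyvvyYv => yvyyvvyvv   [Y ::= v]

S => yYv => ySv => yYyYv => ySyYv => yYyYyYv => yvyYyYv => yvySyYv => yvyyYvyYv => yvyyvvyYv => yvyyvvyvv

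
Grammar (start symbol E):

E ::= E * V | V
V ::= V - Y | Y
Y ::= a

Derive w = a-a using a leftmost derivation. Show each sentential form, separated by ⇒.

E ⇒ V   [E ::= V]
V ⇒ V-Y   [V ::= V - Y]
V-Y ⇒ Y-Y   [V ::= Y]
Y-Y ⇒ a-Y   [Y ::= a]
a-Y ⇒ a-a   [Y ::= a]

E⇒V⇒V-Y⇒Y-Y⇒a-Y⇒a-a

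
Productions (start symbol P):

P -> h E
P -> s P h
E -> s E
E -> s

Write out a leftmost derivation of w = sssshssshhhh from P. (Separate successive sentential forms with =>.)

P => sPh   [P -> s P h]
sPh => ssPhh   [P -> s P h]
ssPhh => sssPhhh   [P -> s P h]
sssPhhh => ssssPhhhh   [P -> s P h]
ssssPhhhh => sssshEhhhh   [P -> h E]
sssshEhhhh => sssshsEhhhh   [E -> s E]
sssshsEhhhh => sssshssEhhhh   [E -> s E]
sssshssEhhhh => sssshssshhhh   [E -> s]

P=>sPh=>ssPhh=>sssPhhh=>ssssPhhhh=>sssshEhhhh=>sssshsEhhhh=>sssshssEhhhh=>sssshssshhhh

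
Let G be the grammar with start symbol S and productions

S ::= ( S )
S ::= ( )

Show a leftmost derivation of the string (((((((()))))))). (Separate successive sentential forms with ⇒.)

S ⇒ (S) ⇒ ((S)) ⇒ (((S))) ⇒ ((((S)))) ⇒ (((((S))))) ⇒ ((((((S)))))) ⇒ (((((((S))))))) ⇒ (((((((())))))))

S ⇒ (S)   [S ::= ( S )]
(S) ⇒ ((S))   [S ::= ( S )]
((S)) ⇒ (((S)))   [S ::= ( S )]
(((S))) ⇒ ((((S))))   [S ::= ( S )]
((((S)))) ⇒ (((((S)))))   [S ::= ( S )]
(((((S))))) ⇒ ((((((S))))))   [S ::= ( S )]
((((((S)))))) ⇒ (((((((S)))))))   [S ::= ( S )]
(((((((S))))))) ⇒ (((((((())))))))   [S ::= ( )]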